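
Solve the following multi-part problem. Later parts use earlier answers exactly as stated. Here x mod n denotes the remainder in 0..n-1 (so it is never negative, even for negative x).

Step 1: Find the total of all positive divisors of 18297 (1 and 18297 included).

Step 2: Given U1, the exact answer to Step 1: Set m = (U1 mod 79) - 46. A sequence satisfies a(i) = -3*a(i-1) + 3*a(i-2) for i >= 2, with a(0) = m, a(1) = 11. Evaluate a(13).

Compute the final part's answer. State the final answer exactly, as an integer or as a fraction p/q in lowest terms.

143772651

Step 1: 18297 = 3^2 * 19 * 107; sigma = (1 + 3 + 9) * (1 + 19) * (1 + 107) = 13 * 20 * 108 = 28080; answer 28080
Step 2: U1 = 28080; m = -11; a(2) = -3*(11) + 3*(-11) = -66; iterating: a(2)=-66, a(3)=231, a(4)=-891, a(5)=3366, a(6)=-12771, a(7)=48411, a(8)=-183546, a(9)=695871, a(10)=-2638251, a(11)=10002366, a(12)=-37921851, a(13)=143772651; answer 143772651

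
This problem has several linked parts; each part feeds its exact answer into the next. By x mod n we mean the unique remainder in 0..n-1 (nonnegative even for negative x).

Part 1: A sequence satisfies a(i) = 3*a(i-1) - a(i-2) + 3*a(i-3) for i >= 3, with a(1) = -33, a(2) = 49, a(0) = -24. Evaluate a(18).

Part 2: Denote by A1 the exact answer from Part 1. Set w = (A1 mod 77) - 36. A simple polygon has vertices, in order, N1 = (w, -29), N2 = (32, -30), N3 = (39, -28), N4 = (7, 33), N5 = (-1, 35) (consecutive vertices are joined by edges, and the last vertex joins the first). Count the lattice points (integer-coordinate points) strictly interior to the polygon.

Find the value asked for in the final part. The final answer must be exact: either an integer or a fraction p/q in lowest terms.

1039

Part 1: a(3) = 3*(49) - 1*(-33) + 3*(-24) = 108; iterating: a(3)=108, a(4)=176, a(5)=567, a(6)=1849, a(7)=5508, a(8)=16376, a(9)=49167, a(10)=147649, a(11)=442908, a(12)=1328576, a(13)=3985767, a(14)=11957449, a(15)=35872308, a(16)=107616776, a(17)=322850367, a(18)=968551249; answer 968551249
Part 2: A1 = 968551249; w = 14; cross terms: (14*-30 - 32*-29)=508, (32*-28 - 39*-30)=274, (39*33 - 7*-28)=1483, (7*35 - -1*33)=278, (-1*-29 - 14*35)=-461; twice the area = |2082| = 2082; area = 1041; boundary points = 1 + 1 + 1 + 2 + 1 = 6; strictly interior points = area - boundary/2 + 1 = 1039; answer 1039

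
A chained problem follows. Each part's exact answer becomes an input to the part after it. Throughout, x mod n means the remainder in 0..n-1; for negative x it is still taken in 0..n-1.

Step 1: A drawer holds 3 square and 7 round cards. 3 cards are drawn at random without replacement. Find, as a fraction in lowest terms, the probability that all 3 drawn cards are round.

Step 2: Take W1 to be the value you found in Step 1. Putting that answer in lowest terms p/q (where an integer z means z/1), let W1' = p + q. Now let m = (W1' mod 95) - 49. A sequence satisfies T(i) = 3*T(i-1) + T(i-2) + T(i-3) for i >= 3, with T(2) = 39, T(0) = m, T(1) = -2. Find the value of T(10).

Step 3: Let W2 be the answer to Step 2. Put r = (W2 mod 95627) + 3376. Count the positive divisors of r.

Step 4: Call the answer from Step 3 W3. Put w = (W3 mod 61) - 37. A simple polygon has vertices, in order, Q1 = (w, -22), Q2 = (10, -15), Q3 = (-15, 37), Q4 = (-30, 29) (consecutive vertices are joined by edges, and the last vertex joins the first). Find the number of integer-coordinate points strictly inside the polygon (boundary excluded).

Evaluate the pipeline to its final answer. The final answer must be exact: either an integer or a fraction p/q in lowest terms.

1531

Step 1: total draws C(10,3) = 120; favorable C(7,3) = 35; P = 7/24; answer 7/24
Step 2: W1 = 7/24; threaded value p + q = 31; m = -18; T(3) = 3*(39) + 1*(-2) + 1*(-18) = 97; iterating: T(3)=97, T(4)=328, T(5)=1120, T(6)=3785, T(7)=12803, T(8)=43314, T(9)=146530, T(10)=495707; answer 495707
Step 3: W2 = 495707; r = 20948; 20948 = 2^2 * 5237; number of divisors = (2+1) * (1+1) = 6; answer 6
Step 4: W3 = 6; w = -31; cross terms: (-31*-15 - 10*-22)=685, (10*37 - -15*-15)=145, (-15*29 - -30*37)=675, (-30*-22 - -31*29)=1559; twice the area = |3064| = 3064; area = 1532; boundary points = 1 + 1 + 1 + 1 = 4; strictly interior points = area - boundary/2 + 1 = 1531; answer 1531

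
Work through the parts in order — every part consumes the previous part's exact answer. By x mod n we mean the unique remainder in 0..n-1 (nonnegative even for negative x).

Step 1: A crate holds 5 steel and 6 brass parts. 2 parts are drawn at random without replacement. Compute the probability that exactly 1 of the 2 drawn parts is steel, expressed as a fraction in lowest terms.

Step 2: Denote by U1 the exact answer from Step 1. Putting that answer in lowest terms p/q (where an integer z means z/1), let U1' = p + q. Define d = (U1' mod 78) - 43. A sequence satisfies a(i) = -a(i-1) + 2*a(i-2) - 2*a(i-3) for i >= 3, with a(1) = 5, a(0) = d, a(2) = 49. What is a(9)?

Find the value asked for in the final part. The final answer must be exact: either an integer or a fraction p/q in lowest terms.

Step 1: total draws C(11,2) = 55; favorable C(5,1)*C(6,1) = 30; P = 6/11; answer 6/11
Step 2: U1 = 6/11; threaded value p + q = 17; d = -26; a(3) = -1*(49) + 2*(5) - 2*(-26) = 13; iterating: a(3)=13, a(4)=75, a(5)=-147, a(6)=271, a(7)=-715, a(8)=1551, a(9)=-3523; answer -3523

-3523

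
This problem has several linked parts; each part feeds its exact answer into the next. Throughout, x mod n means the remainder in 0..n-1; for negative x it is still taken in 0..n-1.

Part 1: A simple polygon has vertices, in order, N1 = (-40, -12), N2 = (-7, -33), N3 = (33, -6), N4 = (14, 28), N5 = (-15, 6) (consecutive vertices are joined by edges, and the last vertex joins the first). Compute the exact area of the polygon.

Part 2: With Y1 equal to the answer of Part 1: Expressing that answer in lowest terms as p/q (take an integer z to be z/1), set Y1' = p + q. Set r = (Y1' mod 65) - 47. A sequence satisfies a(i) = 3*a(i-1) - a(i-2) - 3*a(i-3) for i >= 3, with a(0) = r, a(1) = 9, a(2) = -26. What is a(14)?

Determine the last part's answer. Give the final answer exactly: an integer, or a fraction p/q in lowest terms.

-47312

Part 1: cross terms: (-40*-33 - -7*-12)=1236, (-7*-6 - 33*-33)=1131, (33*28 - 14*-6)=1008, (14*6 - -15*28)=504, (-15*-12 - -40*6)=420; twice the area = |4299| = 4299; area = 4299/2; answer 4299/2
Part 2: Y1 = 4299/2; threaded value p + q = 4301; r = -36; a(3) = 3*(-26) - 1*(9) - 3*(-36) = 21; iterating: a(3)=21, a(4)=62, a(5)=243, a(6)=604, a(7)=1383, a(8)=2816, a(9)=5253, a(10)=8794, a(11)=12681, a(12)=13490, a(13)=1407, a(14)=-47312; answer -47312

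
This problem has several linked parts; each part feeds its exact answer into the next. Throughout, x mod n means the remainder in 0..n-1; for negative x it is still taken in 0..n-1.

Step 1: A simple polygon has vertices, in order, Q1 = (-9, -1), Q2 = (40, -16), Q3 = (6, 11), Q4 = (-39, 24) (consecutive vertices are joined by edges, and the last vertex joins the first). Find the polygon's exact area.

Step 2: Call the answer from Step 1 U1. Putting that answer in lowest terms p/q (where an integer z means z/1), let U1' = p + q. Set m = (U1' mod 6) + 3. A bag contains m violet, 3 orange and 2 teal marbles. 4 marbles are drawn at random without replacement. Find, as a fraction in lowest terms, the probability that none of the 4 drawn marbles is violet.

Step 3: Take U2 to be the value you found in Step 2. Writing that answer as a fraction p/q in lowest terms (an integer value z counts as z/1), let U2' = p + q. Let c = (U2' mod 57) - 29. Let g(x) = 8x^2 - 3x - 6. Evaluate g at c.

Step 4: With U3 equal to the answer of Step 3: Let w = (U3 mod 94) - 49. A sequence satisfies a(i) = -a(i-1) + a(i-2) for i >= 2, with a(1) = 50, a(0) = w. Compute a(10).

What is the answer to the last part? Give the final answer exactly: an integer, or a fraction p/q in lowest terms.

-2580

Step 1: cross terms: (-9*-16 - 40*-1)=184, (40*11 - 6*-16)=536, (6*24 - -39*11)=573, (-39*-1 - -9*24)=255; twice the area = |1548| = 1548; area = 774; answer 774
Step 2: U1 = 774; threaded value p + q = 775; m = 4; total draws C(9,4) = 126; favorable C(5,4) = 5; P = 5/126; answer 5/126
Step 3: U2 = 5/126; threaded value p + q = 131; c = -12; 8*(-12)^2 - 3*(-12)^1 - 6 = (1152) + (36) + (-6) = 1182; answer 1182
Step 4: U3 = 1182; w = 5; a(2) = -1*(50) + 1*(5) = -45; iterating: a(2)=-45, a(3)=95, a(4)=-140, a(5)=235, a(6)=-375, a(7)=610, a(8)=-985, a(9)=1595, a(10)=-2580; answer -2580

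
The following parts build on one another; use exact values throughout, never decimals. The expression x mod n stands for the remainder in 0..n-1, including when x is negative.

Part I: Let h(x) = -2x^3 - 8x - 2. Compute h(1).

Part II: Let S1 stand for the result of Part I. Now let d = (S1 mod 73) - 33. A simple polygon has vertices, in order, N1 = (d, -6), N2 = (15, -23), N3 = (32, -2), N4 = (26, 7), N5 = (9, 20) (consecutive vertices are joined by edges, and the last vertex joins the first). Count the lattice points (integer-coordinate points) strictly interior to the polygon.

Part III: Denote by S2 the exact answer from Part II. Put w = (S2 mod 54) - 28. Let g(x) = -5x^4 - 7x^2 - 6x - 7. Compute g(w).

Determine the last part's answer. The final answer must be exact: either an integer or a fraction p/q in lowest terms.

-457

Part I: -2*(1)^3 - 8*(1)^1 - 2 = (-2) + (-8) + (-2) = -12; answer -12
Part II: S1 = -12; d = 28; cross terms: (28*-23 - 15*-6)=-554, (15*-2 - 32*-23)=706, (32*7 - 26*-2)=276, (26*20 - 9*7)=457, (9*-6 - 28*20)=-614; twice the area = |271| = 271; area = 271/2; boundary points = 1 + 1 + 3 + 1 + 1 = 7; strictly interior points = area - boundary/2 + 1 = 133; answer 133
Part III: S2 = 133; w = -3; -5*(-3)^4 - 7*(-3)^2 - 6*(-3)^1 - 7 = (-405) + (-63) + (18) + (-7) = -457; answer -457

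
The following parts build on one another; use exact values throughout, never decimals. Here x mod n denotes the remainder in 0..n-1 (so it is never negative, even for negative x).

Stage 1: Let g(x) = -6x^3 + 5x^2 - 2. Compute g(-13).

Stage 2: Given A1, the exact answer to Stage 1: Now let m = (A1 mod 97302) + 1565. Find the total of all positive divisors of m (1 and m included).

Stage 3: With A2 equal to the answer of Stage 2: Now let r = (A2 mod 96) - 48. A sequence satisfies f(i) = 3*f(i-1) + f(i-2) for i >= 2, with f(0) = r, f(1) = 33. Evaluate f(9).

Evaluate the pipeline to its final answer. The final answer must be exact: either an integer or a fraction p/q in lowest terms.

Stage 1: -6*(-13)^3 + 5*(-13)^2 - 2 = (13182) + (845) + (-2) = 14025; answer 14025
Stage 2: A1 = 14025; m = 15590; 15590 = 2 * 5 * 1559; sigma = (1 + 2) * (1 + 5) * (1 + 1559) = 3 * 6 * 1560 = 28080; answer 28080
Stage 3: A2 = 28080; r = 0; f(2) = 3*(33) + 1*(0) = 99; iterating: f(2)=99, f(3)=330, f(4)=1089, f(5)=3597, f(6)=11880, f(7)=39237, f(8)=129591, f(9)=428010; answer 428010

428010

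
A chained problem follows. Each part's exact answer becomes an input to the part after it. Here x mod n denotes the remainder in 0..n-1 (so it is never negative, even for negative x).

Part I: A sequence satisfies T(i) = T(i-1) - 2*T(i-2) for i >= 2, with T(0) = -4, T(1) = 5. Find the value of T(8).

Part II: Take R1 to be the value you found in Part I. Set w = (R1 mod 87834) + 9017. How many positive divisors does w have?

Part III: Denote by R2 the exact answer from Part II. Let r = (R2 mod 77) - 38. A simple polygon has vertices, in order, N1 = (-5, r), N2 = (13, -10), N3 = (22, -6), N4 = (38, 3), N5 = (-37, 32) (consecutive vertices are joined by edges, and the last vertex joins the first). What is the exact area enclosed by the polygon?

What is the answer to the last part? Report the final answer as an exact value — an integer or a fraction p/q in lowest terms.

3473/2

Part I: T(2) = 1*(5) - 2*(-4) = 13; iterating: T(2)=13, T(3)=3, T(4)=-23, T(5)=-29, T(6)=17, T(7)=75, T(8)=41; answer 41
Part II: R1 = 41; w = 9058; 9058 = 2 * 7 * 647; number of divisors = (1+1) * (1+1) * (1+1) = 8; answer 8
Part III: R2 = 8; r = -30; cross terms: (-5*-10 - 13*-30)=440, (13*-6 - 22*-10)=142, (22*3 - 38*-6)=294, (38*32 - -37*3)=1327, (-37*-30 - -5*32)=1270; twice the area = |3473| = 3473; area = 3473/2; answer 3473/2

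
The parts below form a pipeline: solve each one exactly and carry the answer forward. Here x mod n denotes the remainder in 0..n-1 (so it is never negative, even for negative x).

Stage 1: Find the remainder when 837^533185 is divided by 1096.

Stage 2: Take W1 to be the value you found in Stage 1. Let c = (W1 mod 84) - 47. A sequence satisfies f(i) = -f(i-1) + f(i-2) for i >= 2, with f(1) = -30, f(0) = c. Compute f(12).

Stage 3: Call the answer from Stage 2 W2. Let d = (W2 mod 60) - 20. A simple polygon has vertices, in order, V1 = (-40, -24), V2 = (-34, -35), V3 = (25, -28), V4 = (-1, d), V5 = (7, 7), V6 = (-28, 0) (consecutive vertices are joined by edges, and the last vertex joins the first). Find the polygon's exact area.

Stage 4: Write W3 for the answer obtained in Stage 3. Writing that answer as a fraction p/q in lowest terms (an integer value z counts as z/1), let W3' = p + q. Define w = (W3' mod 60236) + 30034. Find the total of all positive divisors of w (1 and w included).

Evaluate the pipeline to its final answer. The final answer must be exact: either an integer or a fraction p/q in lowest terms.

37800

Stage 1: squarings mod 1096: 837^1=837, 837^2=225, 837^4=209, 837^8=937, 837^16=73, 837^32=945, 837^64=881, 837^128=193, 837^256=1081, 837^512=225, 837^1024=209, 837^2048=937, 837^4096=73, 837^8192=945, 837^16384=881, 837^32768=193, 837^65536=1081, 837^131072=225, 837^262144=209, 837^524288=937; 837^533185 = 837^1 * 837^64 * 837^128 * 837^512 * 837^8192 * 837^524288 = 885 (mod 1096); answer 885
Stage 2: W1 = 885; c = -2; f(2) = -1*(-30) + 1*(-2) = 28; iterating: f(2)=28, f(3)=-58, f(4)=86, f(5)=-144, f(6)=230, f(7)=-374, f(8)=604, f(9)=-978, f(10)=1582, f(11)=-2560, f(12)=4142; answer 4142
Stage 3: W2 = 4142; d = -18; cross terms: (-40*-35 - -34*-24)=584, (-34*-28 - 25*-35)=1827, (25*-18 - -1*-28)=-478, (-1*7 - 7*-18)=119, (7*0 - -28*7)=196, (-28*-24 - -40*0)=672; twice the area = |2920| = 2920; area = 1460; answer 1460
Stage 4: W3 = 1460; threaded value p + q = 1461; w = 31495; 31495 = 5 * 6299; sigma = (1 + 5) * (1 + 6299) = 6 * 6300 = 37800; answer 37800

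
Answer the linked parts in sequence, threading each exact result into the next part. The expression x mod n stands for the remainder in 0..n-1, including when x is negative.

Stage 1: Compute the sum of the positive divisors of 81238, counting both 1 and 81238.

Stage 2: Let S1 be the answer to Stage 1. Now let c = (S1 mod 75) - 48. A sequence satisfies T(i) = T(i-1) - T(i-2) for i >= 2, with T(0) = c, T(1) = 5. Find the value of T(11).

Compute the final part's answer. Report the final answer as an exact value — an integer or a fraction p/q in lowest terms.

Stage 1: 81238 = 2 * 151 * 269; sigma = (1 + 2) * (1 + 151) * (1 + 269) = 3 * 152 * 270 = 123120; answer 123120
Stage 2: S1 = 123120; c = -3; T(2) = 1*(5) - 1*(-3) = 8; iterating: T(2)=8, T(3)=3, T(4)=-5, T(5)=-8, T(6)=-3, T(7)=5, T(8)=8, T(9)=3, T(10)=-5, T(11)=-8; answer -8

-8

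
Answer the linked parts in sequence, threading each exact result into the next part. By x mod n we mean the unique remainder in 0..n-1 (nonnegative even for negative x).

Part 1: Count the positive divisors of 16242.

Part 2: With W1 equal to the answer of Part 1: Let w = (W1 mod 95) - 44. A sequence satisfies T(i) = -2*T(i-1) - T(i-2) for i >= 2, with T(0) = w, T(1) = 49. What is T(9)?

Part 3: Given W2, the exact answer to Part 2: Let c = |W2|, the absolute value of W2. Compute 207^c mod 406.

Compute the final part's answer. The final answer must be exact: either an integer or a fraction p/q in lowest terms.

Part 1: 16242 = 2 * 3 * 2707; number of divisors = (1+1) * (1+1) * (1+1) = 8; answer 8
Part 2: W1 = 8; w = -36; T(2) = -2*(49) - 1*(-36) = -62; iterating: T(2)=-62, T(3)=75, T(4)=-88, T(5)=101, T(6)=-114, T(7)=127, T(8)=-140, T(9)=153; answer 153
Part 3: W2 = 153; c = 153; squarings mod 406: 207^1=207, 207^2=219, 207^4=53, 207^8=373, 207^16=277, 207^32=401, 207^64=25, 207^128=219; 207^153 = 207^1 * 207^8 * 207^16 * 207^128 = 225 (mod 406); answer 225

225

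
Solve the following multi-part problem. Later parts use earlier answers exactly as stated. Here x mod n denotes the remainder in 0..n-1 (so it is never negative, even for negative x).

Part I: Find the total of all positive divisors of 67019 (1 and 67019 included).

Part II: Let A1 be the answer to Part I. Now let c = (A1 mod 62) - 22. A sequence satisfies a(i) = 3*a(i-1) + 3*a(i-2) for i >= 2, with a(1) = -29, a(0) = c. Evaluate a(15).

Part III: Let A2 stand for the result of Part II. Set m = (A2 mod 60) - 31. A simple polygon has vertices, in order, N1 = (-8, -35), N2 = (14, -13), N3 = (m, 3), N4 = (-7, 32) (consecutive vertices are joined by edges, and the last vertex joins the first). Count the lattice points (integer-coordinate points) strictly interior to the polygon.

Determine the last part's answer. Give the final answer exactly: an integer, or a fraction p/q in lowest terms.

545

Part I: 67019 = 29 * 2311; sigma = (1 + 29) * (1 + 2311) = 30 * 2312 = 69360; answer 69360
Part II: A1 = 69360; c = 22; a(2) = 3*(-29) + 3*(22) = -21; iterating: a(2)=-21, a(3)=-150, a(4)=-513, a(5)=-1989, a(6)=-7506, a(7)=-28485, a(8)=-107973, a(9)=-409374, a(10)=-1552041, a(11)=-5884245, a(12)=-22308858, a(13)=-84579309, a(14)=-320664501, a(15)=-1215731430; answer -1215731430
Part III: A2 = -1215731430; m = -1; cross terms: (-8*-13 - 14*-35)=594, (14*3 - -1*-13)=29, (-1*32 - -7*3)=-11, (-7*-35 - -8*32)=501; twice the area = |1113| = 1113; area = 1113/2; boundary points = 22 + 1 + 1 + 1 = 25; strictly interior points = area - boundary/2 + 1 = 545; answer 545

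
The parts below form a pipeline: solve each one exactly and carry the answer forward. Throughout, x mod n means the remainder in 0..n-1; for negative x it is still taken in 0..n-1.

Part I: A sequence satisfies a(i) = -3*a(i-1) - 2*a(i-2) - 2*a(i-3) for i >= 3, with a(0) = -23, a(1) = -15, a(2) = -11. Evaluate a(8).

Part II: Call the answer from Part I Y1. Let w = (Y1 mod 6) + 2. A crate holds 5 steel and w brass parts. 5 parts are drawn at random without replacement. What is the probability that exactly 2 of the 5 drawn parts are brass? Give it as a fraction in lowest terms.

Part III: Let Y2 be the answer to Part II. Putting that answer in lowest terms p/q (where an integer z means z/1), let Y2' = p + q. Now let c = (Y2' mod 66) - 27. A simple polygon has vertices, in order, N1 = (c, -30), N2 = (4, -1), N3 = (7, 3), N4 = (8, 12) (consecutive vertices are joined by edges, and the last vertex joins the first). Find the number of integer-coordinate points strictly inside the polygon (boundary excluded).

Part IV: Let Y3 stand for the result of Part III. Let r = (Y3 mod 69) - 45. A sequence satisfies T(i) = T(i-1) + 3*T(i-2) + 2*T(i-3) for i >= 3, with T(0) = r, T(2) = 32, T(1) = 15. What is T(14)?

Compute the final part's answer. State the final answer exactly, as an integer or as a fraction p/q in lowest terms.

Part I: a(3) = -3*(-11) - 2*(-15) - 2*(-23) = 109; iterating: a(3)=109, a(4)=-275, a(5)=629, a(6)=-1555, a(7)=3957, a(8)=-10019; answer -10019
Part II: Y1 = -10019; w = 3; total draws C(8,5) = 56; favorable C(3,2)*C(5,3) = 30; P = 15/28; answer 15/28
Part III: Y2 = 15/28; threaded value p + q = 43; c = 16; cross terms: (16*-1 - 4*-30)=104, (4*3 - 7*-1)=19, (7*12 - 8*3)=60, (8*-30 - 16*12)=-432; twice the area = |-249| = 249; area = 249/2; boundary points = 1 + 1 + 1 + 2 = 5; strictly interior points = area - boundary/2 + 1 = 123; answer 123
Part IV: Y3 = 123; r = 9; T(3) = 1*(32) + 3*(15) + 2*(9) = 95; iterating: T(3)=95, T(4)=221, T(5)=570, T(6)=1423, T(7)=3575, T(8)=8984, T(9)=22555, T(10)=56657, T(11)=142290, T(12)=357371, T(13)=897555, T(14)=2254248; answer 2254248

2254248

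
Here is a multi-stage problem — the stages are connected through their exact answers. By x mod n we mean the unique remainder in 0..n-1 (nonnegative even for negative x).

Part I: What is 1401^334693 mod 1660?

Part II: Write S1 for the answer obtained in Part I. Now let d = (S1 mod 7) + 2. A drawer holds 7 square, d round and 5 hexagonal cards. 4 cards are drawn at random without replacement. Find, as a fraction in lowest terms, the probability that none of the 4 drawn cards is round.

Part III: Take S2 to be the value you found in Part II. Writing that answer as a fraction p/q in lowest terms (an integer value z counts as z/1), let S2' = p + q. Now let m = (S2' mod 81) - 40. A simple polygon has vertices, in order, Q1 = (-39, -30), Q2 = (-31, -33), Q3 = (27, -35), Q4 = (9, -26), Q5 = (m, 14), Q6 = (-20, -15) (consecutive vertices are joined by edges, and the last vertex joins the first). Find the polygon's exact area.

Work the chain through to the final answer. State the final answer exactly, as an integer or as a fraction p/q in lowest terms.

2807/2

Part I: squarings mod 1660: 1401^1=1401, 1401^2=681, 1401^4=621, 1401^8=521, 1401^16=861, 1401^32=961, 1401^64=561, 1401^128=981, 1401^256=1221, 1401^512=161, 1401^1024=1021, 1401^2048=1621, 1401^4096=1521, 1401^8192=1061, 1401^16384=241, 1401^32768=1641, 1401^65536=361, 1401^131072=841, 1401^262144=121; 1401^334693 = 1401^1 * 1401^4 * 1401^32 * 1401^64 * 1401^256 * 1401^512 * 1401^2048 * 1401^4096 * 1401^65536 * 1401^262144 = 1601 (mod 1660); answer 1601
Part II: S1 = 1601; d = 7; total draws C(19,4) = 3876; favorable C(12,4) = 495; P = 165/1292; answer 165/1292
Part III: S2 = 165/1292; threaded value p + q = 1457; m = 40; cross terms: (-39*-33 - -31*-30)=357, (-31*-35 - 27*-33)=1976, (27*-26 - 9*-35)=-387, (9*14 - 40*-26)=1166, (40*-15 - -20*14)=-320, (-20*-30 - -39*-15)=15; twice the area = |2807| = 2807; area = 2807/2; answer 2807/2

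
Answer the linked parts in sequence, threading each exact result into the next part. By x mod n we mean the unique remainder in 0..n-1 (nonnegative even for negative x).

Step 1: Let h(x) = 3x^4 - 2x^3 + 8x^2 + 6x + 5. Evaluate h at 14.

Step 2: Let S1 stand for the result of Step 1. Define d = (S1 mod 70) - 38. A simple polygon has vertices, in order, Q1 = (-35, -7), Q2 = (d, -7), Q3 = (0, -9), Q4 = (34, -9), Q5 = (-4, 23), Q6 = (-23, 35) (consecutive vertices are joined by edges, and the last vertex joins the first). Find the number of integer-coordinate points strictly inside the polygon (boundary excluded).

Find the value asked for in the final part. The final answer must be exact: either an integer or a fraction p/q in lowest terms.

1484

Step 1: 3*(14)^4 - 2*(14)^3 + 8*(14)^2 + 6*(14)^1 + 5 = (115248) + (-5488) + (1568) + (84) + (5) = 111417; answer 111417
Step 2: S1 = 111417; d = 9; cross terms: (-35*-7 - 9*-7)=308, (9*-9 - 0*-7)=-81, (0*-9 - 34*-9)=306, (34*23 - -4*-9)=746, (-4*35 - -23*23)=389, (-23*-7 - -35*35)=1386; twice the area = |3054| = 3054; area = 1527; boundary points = 44 + 1 + 34 + 2 + 1 + 6 = 88; strictly interior points = area - boundary/2 + 1 = 1484; answer 1484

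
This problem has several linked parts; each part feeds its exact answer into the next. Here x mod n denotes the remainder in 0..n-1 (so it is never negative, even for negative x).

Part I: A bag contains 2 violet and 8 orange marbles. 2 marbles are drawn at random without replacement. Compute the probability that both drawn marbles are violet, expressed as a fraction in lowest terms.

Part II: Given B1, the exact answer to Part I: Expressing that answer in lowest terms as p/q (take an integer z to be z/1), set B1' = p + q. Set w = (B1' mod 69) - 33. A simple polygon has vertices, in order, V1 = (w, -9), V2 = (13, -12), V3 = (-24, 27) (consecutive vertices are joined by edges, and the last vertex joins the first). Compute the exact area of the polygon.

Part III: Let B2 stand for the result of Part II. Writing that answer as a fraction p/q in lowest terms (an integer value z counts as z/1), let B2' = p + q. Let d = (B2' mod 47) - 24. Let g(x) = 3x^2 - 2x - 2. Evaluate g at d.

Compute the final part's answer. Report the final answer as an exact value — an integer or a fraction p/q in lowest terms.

Part I: total draws C(10,2) = 45; favorable C(2,2) = 1; P = 1/45; answer 1/45
Part II: B1 = 1/45; threaded value p + q = 46; w = 13; cross terms: (13*-12 - 13*-9)=-39, (13*27 - -24*-12)=63, (-24*-9 - 13*27)=-135; twice the area = |-111| = 111; area = 111/2; answer 111/2
Part III: B2 = 111/2; threaded value p + q = 113; d = -5; 3*(-5)^2 - 2*(-5)^1 - 2 = (75) + (10) + (-2) = 83; answer 83

83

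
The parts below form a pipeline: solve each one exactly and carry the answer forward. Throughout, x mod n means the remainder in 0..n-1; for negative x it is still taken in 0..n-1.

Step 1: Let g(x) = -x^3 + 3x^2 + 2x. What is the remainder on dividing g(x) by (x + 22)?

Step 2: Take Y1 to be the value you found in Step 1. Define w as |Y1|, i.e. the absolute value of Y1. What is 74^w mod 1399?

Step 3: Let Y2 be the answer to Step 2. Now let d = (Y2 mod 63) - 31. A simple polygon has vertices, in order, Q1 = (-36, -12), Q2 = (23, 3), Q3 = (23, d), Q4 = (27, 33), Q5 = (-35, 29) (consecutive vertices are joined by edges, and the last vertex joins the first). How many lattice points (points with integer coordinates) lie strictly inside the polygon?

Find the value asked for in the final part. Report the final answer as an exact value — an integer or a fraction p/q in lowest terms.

Step 1: remainder = value at the root: -1*(-22)^3 + 3*(-22)^2 + 2*(-22)^1 = (10648) + (1452) + (-44) = 12056; answer 12056
Step 2: Y1 = 12056; w = 12056; squarings mod 1399: 74^1=74, 74^2=1279, 74^4=410, 74^8=220, 74^16=834, 74^32=253, 74^64=1054, 74^128=110, 74^256=908, 74^512=453, 74^1024=955, 74^2048=1276, 74^4096=1139, 74^8192=448; 74^12056 = 74^8 * 74^16 * 74^256 * 74^512 * 74^1024 * 74^2048 * 74^8192 = 931 (mod 1399); answer 931
Step 3: Y2 = 931; d = 18; cross terms: (-36*3 - 23*-12)=168, (23*18 - 23*3)=345, (23*33 - 27*18)=273, (27*29 - -35*33)=1938, (-35*-12 - -36*29)=1464; twice the area = |4188| = 4188; area = 2094; boundary points = 1 + 15 + 1 + 2 + 1 = 20; strictly interior points = area - boundary/2 + 1 = 2085; answer 2085

2085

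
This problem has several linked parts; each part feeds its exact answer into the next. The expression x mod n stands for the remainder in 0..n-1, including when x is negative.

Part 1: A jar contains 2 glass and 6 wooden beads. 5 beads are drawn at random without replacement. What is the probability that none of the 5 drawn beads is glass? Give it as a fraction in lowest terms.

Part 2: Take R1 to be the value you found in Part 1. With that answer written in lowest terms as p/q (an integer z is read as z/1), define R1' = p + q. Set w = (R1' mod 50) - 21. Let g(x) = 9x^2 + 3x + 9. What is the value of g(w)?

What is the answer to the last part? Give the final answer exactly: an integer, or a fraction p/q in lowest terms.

939

Part 1: total draws C(8,5) = 56; favorable C(6,5) = 6; P = 3/28; answer 3/28
Part 2: R1 = 3/28; threaded value p + q = 31; w = 10; 9*(10)^2 + 3*(10)^1 + 9 = (900) + (30) + (9) = 939; answer 939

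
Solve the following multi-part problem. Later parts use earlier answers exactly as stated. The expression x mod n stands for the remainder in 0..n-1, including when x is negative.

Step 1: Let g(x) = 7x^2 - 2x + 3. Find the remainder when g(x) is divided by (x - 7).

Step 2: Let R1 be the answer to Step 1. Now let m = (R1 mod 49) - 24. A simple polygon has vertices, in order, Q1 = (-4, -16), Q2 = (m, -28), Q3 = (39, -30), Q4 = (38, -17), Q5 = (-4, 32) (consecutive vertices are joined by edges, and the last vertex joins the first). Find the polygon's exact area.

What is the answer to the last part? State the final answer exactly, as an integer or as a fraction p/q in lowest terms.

2825/2

Step 1: remainder = value at the root: 7*(7)^2 - 2*(7)^1 + 3 = (343) + (-14) + (3) = 332; answer 332
Step 2: R1 = 332; m = 14; cross terms: (-4*-28 - 14*-16)=336, (14*-30 - 39*-28)=672, (39*-17 - 38*-30)=477, (38*32 - -4*-17)=1148, (-4*-16 - -4*32)=192; twice the area = |2825| = 2825; area = 2825/2; answer 2825/2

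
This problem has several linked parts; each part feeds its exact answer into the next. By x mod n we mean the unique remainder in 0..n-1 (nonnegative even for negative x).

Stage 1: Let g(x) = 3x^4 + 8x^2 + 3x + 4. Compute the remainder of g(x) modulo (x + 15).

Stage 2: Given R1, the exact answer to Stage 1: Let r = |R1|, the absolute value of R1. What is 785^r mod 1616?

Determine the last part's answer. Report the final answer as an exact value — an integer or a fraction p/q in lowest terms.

1217

Stage 1: remainder = value at the root: 3*(-15)^4 + 8*(-15)^2 + 3*(-15)^1 + 4 = (151875) + (1800) + (-45) + (4) = 153634; answer 153634
Stage 2: R1 = 153634; r = 153634; squarings mod 1616: 785^1=785, 785^2=529, 785^4=273, 785^8=193, 785^16=81, 785^32=97, 785^64=1329, 785^128=1569, 785^256=593, 785^512=977, 785^1024=1089, 785^2048=1393, 785^4096=1249, 785^8192=561, 785^16384=1217, 785^32768=833, 785^65536=625, 785^131072=1169; 785^153634 = 785^2 * 785^32 * 785^2048 * 785^4096 * 785^16384 * 785^131072 = 1217 (mod 1616); answer 1217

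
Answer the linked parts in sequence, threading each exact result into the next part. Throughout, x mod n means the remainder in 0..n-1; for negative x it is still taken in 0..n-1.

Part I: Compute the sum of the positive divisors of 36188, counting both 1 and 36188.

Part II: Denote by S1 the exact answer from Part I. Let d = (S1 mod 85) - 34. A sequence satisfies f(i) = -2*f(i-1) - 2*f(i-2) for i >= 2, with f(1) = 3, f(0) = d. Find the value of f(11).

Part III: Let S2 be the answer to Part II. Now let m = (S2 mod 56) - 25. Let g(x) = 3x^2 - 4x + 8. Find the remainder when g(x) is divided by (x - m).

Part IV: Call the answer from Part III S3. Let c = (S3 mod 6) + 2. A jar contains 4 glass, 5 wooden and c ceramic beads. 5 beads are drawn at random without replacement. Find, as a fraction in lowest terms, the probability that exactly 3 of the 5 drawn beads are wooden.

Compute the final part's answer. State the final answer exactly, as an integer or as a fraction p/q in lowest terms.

275/2184

Part I: 36188 = 2^2 * 83 * 109; sigma = (1 + 2 + 4) * (1 + 83) * (1 + 109) = 7 * 84 * 110 = 64680; answer 64680
Part II: S1 = 64680; d = 46; f(2) = -2*(3) - 2*(46) = -98; iterating: f(2)=-98, f(3)=190, f(4)=-184, f(5)=-12, f(6)=392, f(7)=-760, f(8)=736, f(9)=48, f(10)=-1568, f(11)=3040; answer 3040
Part III: S2 = 3040; m = -9; remainder = value at the root: 3*(-9)^2 - 4*(-9)^1 + 8 = (243) + (36) + (8) = 287; answer 287
Part IV: S3 = 287; c = 7; total draws C(16,5) = 4368; favorable C(5,3)*C(11,2) = 550; P = 275/2184; answer 275/2184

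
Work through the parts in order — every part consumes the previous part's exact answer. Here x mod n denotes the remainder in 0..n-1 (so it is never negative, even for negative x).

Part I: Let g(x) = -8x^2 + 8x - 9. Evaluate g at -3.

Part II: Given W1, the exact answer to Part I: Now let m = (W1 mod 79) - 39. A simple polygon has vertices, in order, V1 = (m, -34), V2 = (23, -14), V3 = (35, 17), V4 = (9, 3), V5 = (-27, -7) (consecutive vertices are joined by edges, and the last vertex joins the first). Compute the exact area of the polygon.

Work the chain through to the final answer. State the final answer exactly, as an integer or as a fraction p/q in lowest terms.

Part I: -8*(-3)^2 + 8*(-3)^1 - 9 = (-72) + (-24) + (-9) = -105; answer -105
Part II: W1 = -105; m = 14; cross terms: (14*-14 - 23*-34)=586, (23*17 - 35*-14)=881, (35*3 - 9*17)=-48, (9*-7 - -27*3)=18, (-27*-34 - 14*-7)=1016; twice the area = |2453| = 2453; area = 2453/2; answer 2453/2

2453/2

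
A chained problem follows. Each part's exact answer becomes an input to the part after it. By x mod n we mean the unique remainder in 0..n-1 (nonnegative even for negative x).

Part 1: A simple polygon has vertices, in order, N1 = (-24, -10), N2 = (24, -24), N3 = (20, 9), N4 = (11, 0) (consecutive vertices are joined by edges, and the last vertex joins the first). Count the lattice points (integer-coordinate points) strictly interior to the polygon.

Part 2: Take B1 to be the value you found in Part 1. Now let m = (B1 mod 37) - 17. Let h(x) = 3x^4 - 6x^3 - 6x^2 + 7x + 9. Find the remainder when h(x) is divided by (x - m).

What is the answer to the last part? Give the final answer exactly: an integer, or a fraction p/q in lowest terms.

67

Part 1: cross terms: (-24*-24 - 24*-10)=816, (24*9 - 20*-24)=696, (20*0 - 11*9)=-99, (11*-10 - -24*0)=-110; twice the area = |1303| = 1303; area = 1303/2; boundary points = 2 + 1 + 9 + 5 = 17; strictly interior points = area - boundary/2 + 1 = 644; answer 644
Part 2: B1 = 644; m = -2; remainder = value at the root: 3*(-2)^4 - 6*(-2)^3 - 6*(-2)^2 + 7*(-2)^1 + 9 = (48) + (48) + (-24) + (-14) + (9) = 67; answer 67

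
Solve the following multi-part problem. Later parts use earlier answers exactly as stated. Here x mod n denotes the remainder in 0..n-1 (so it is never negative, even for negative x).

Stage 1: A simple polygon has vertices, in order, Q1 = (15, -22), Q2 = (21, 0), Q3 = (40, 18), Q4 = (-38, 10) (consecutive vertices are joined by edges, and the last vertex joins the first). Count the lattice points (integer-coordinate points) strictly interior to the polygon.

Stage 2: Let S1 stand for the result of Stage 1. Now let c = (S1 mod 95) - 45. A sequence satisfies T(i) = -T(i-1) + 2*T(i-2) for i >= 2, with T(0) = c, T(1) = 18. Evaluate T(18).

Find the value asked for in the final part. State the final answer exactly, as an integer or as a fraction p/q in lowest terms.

Stage 1: cross terms: (15*0 - 21*-22)=462, (21*18 - 40*0)=378, (40*10 - -38*18)=1084, (-38*-22 - 15*10)=686; twice the area = |2610| = 2610; area = 1305; boundary points = 2 + 1 + 2 + 1 = 6; strictly interior points = area - boundary/2 + 1 = 1303; answer 1303
Stage 2: S1 = 1303; c = 23; T(2) = -1*(18) + 2*(23) = 28; iterating: T(2)=28, T(3)=8, T(4)=48, T(5)=-32, T(6)=128, T(7)=-192, T(8)=448, T(9)=-832, T(10)=1728, T(11)=-3392, T(12)=6848, T(13)=-13632, T(14)=27328, T(15)=-54592, T(16)=109248, T(17)=-218432, T(18)=436928; answer 436928

436928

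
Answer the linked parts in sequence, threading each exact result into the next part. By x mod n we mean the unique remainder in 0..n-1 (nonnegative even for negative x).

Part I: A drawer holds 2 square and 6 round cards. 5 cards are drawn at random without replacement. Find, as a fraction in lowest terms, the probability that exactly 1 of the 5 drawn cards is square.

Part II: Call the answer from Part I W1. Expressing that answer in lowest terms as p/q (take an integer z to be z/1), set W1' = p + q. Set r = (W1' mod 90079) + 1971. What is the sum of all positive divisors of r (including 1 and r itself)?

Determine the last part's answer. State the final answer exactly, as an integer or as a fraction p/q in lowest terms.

3240

Part I: total draws C(8,5) = 56; favorable C(2,1)*C(6,4) = 30; P = 15/28; answer 15/28
Part II: W1 = 15/28; threaded value p + q = 43; r = 2014; 2014 = 2 * 19 * 53; sigma = (1 + 2) * (1 + 19) * (1 + 53) = 3 * 20 * 54 = 3240; answer 3240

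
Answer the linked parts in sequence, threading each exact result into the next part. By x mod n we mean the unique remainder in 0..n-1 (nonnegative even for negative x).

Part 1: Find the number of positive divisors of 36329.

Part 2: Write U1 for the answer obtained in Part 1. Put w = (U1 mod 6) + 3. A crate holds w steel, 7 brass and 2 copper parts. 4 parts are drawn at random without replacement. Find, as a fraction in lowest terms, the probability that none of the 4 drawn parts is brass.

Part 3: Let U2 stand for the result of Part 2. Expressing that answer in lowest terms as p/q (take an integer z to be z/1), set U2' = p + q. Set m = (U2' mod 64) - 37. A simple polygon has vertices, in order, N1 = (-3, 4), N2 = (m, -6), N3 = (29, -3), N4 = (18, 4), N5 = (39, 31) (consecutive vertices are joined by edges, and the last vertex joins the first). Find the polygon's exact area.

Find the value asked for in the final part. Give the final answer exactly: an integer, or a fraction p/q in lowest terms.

Part 1: 36329 = 17 * 2137; number of divisors = (1+1) * (1+1) = 4; answer 4
Part 2: U1 = 4; w = 7; total draws C(16,4) = 1820; favorable C(9,4) = 126; P = 9/130; answer 9/130
Part 3: U2 = 9/130; threaded value p + q = 139; m = -26; cross terms: (-3*-6 - -26*4)=122, (-26*-3 - 29*-6)=252, (29*4 - 18*-3)=170, (18*31 - 39*4)=402, (39*4 - -3*31)=249; twice the area = |1195| = 1195; area = 1195/2; answer 1195/2

1195/2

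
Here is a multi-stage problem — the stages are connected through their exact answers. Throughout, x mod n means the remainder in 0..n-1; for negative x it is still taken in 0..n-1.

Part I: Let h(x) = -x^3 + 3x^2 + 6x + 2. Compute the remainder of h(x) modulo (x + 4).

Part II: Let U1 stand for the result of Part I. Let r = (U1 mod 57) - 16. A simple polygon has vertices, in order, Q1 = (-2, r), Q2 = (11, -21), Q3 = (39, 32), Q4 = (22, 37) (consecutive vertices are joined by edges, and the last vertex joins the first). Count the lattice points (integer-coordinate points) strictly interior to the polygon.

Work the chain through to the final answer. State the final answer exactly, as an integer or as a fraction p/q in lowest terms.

Part I: remainder = value at the root: -1*(-4)^3 + 3*(-4)^2 + 6*(-4)^1 + 2 = (64) + (48) + (-24) + (2) = 90; answer 90
Part II: U1 = 90; r = 17; cross terms: (-2*-21 - 11*17)=-145, (11*32 - 39*-21)=1171, (39*37 - 22*32)=739, (22*17 - -2*37)=448; twice the area = |2213| = 2213; area = 2213/2; boundary points = 1 + 1 + 1 + 4 = 7; strictly interior points = area - boundary/2 + 1 = 1104; answer 1104

1104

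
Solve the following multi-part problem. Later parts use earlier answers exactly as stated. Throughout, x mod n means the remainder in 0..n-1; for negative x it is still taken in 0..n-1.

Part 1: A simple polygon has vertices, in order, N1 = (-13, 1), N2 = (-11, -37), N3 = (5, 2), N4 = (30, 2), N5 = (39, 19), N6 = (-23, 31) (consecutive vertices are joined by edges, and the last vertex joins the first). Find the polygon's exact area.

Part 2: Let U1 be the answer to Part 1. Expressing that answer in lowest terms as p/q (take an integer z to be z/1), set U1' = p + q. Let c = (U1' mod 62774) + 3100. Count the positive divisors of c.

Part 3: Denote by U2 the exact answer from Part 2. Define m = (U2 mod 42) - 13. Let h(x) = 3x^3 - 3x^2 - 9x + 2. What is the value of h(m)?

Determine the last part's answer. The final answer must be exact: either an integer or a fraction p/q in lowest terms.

Part 1: cross terms: (-13*-37 - -11*1)=492, (-11*2 - 5*-37)=163, (5*2 - 30*2)=-50, (30*19 - 39*2)=492, (39*31 - -23*19)=1646, (-23*1 - -13*31)=380; twice the area = |3123| = 3123; area = 3123/2; answer 3123/2
Part 2: U1 = 3123/2; threaded value p + q = 3125; c = 6225; 6225 = 3 * 5^2 * 83; number of divisors = (1+1) * (2+1) * (1+1) = 12; answer 12
Part 3: U2 = 12; m = -1; 3*(-1)^3 - 3*(-1)^2 - 9*(-1)^1 + 2 = (-3) + (-3) + (9) + (2) = 5; answer 5

5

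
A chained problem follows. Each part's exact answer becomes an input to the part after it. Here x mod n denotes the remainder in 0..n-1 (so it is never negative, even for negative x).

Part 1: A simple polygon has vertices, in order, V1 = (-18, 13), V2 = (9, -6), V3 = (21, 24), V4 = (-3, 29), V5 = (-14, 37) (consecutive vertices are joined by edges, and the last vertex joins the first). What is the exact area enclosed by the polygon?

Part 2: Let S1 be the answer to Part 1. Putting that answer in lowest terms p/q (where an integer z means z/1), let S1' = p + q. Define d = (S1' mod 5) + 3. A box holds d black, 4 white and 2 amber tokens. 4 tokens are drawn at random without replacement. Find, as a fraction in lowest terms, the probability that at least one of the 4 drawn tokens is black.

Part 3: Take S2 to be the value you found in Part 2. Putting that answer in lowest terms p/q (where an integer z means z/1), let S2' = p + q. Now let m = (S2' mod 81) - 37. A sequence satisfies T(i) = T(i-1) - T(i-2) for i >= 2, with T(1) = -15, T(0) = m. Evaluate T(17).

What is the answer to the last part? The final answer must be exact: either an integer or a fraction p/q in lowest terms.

57

Part 1: cross terms: (-18*-6 - 9*13)=-9, (9*24 - 21*-6)=342, (21*29 - -3*24)=681, (-3*37 - -14*29)=295, (-14*13 - -18*37)=484; twice the area = |1793| = 1793; area = 1793/2; answer 1793/2
Part 2: S1 = 1793/2; threaded value p + q = 1795; d = 3; total draws C(9,4) = 126; complement C(6,4) = 15; favorable 126 - 15 = 111; P = 37/42; answer 37/42
Part 3: S2 = 37/42; threaded value p + q = 79; m = 42; T(2) = 1*(-15) - 1*(42) = -57; iterating: T(2)=-57, T(3)=-42, T(4)=15, T(5)=57, T(6)=42, T(7)=-15, T(8)=-57, T(9)=-42, T(10)=15, T(11)=57, T(12)=42, T(13)=-15, T(14)=-57, T(15)=-42, T(16)=15, T(17)=57; answer 57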